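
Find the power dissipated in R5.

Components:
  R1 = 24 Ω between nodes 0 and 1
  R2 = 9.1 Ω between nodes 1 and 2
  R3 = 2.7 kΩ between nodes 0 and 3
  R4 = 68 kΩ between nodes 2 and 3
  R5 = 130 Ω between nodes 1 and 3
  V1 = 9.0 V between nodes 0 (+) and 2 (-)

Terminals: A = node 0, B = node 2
Nodal analysis, taking node 2 as the 0 V reference.
Source V1 fixes V_0 = 9 V.
KCL at each unknown node (sum of currents leaving = 0; resistances in Ω):
  Node 1: (V_1 - 9)/24 + (V_1 - 0)/9.1 + (V_1 - V_3)/130 = 0
  Node 3: (V_3 - 9)/2700 + (V_3 - 0)/68000 + (V_3 - V_1)/130 = 0
Collecting terms (coefficients in siemens):
  0.1592·V_1 - 0.007692·V_3 = 0.375
  0.008077·V_3 - 0.007692·V_1 = 0.003333
Determinant D = (0.1592)(0.008077) - (-0.007692)(-0.007692) = 0.001227
V_1 = [(0.375)(0.008077) - (-0.007692)(0.003333)]/D = 2.489 V
V_3 = [(0.1592)(0.003333) - (0.375)(-0.007692)]/D = 2.783 V
I_R5 = (V_1 - V_3)/R5 = (2.489 - 2.783)/130 = -0.002262 A
P_R5 = I_R5² × R5 = (-0.002262)² × 130 = 0.0006649 W

Final answer: 0.0006649 W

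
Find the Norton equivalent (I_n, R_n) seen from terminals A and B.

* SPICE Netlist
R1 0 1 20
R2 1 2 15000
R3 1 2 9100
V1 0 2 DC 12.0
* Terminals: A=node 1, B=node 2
Find the Thévenin equivalent first; then I_n = V_th/R_th and R_n = R_th.
Step 1 — V_th is the open-circuit voltage V_A - V_B (nothing connected across the terminals).
Nodal analysis, taking node 2 as the 0 V reference.
Source V1 fixes V_0 = 12 V.
KCL at each unknown node (sum of currents leaving = 0; resistances in Ω):
  Node 1: (V_1 - 12)/20 + (V_1 - 0)/15000 + (V_1 - 0)/9100 = 0
Collecting terms: 0.05018 × V_1 = 0.6  =>  V_1 = 11.96 V
V_th = V_1 - V_2 = 11.96 - 0 = 11.96 V
Step 2 — R_th: zero the source — replace V1 by a short circuit (node 2 merges into node 0) — and find the resistance seen between A (node 1) and B (node 0).
Reduce the network between node 1 (A) and node 0 (B) by series/parallel combination:
  Rp1 = R1 ‖ R2 ‖ R3 (parallel, all between nodes 0 and 1) = 1/(1/20 + 1/15000 + 1/9100) = 19.93 Ω
R_th = 19.93 Ω
I_n = V_th/R_th = 11.96/19.93 = 0.6 A, and R_n = R_th = 19.93 Ω

Final answer: I_n = 0.6 A, R_n = 19.93 Ω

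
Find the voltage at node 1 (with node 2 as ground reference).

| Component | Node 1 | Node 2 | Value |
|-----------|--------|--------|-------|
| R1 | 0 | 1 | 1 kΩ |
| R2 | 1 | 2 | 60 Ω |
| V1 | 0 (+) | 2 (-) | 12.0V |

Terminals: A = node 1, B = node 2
Nodal analysis, taking node 2 as the 0 V reference.
Source V1 fixes V_0 = 12 V.
KCL at each unknown node (sum of currents leaving = 0; resistances in Ω):
  Node 1: (V_1 - 12)/1000 + (V_1 - 0)/60 = 0
Collecting terms: 0.01767 × V_1 = 0.012  =>  V_1 = 0.6792 V
The requested potential is V_1 = 0.6792 V.

Final answer: V_1 = 0.6792 V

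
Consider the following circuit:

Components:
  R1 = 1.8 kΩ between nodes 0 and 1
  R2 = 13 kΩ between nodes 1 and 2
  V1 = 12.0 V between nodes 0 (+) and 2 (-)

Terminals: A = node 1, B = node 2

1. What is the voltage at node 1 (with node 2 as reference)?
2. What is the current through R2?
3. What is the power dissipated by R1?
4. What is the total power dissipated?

Nodal analysis, taking node 2 as the 0 V reference.
Source V1 fixes V_0 = 12 V.
KCL at each unknown node (sum of currents leaving = 0; resistances in Ω):
  Node 1: (V_1 - 12)/1800 + (V_1 - 0)/13000 = 0
Collecting terms: 0.0006325 × V_1 = 0.006667  =>  V_1 = 10.54 V
Part 1:
  Read off the nodal solution: V_1 = 10.54 V
Part 2:
  I_R2 = (V_1 - V_2)/R2 = (10.54 - 0)/13000 = 0.0008108 A
  Magnitude: I_R2 = 0.0008108 A
Part 3:
  I_R1 = (V_0 - V_1)/R1 = (12 - 10.54)/1800 = 0.0008108 A
  P_R1 = I_R1² × R1 = (0.0008108)² × 1800 = 0.001183 W
Part 4:
  Power in each resistor, P = (ΔV)²/R:
    P_R1 = (12 - 10.54)²/1800 = 0.001183 W
    P_R2 = (10.54 - 0)²/13000 = 0.008546 W
  P_total = P_R1 + P_R2 = 0.00973 W

Final answers:
1. V_1 = 10.54 V
2. I_R2 = 0.0008108 A
3. P_R1 = 0.001183 W
4. P_total = 0.00973 W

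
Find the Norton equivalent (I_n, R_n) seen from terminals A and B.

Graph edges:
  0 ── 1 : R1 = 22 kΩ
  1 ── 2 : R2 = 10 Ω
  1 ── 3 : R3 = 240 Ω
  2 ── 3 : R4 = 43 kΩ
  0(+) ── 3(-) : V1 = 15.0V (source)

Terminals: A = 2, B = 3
Find the Thévenin equivalent first; then I_n = V_th/R_th and R_n = R_th.
Step 1 — V_th is the open-circuit voltage V_A - V_B (nothing connected across the terminals).
Nodal analysis, taking node 3 as the 0 V reference.
Source V1 fixes V_0 = 15 V.
KCL at each unknown node (sum of currents leaving = 0; resistances in Ω):
  Node 1: (V_1 - 15)/22000 + (V_1 - V_2)/10 + (V_1 - 0)/240 = 0
  Node 2: (V_2 - V_1)/10 + (V_2 - 0)/43000 = 0
Collecting terms (coefficients in siemens):
  0.1042·V_1 - 0.1·V_2 = 0.0006818
  0.1·V_2 - 0.1·V_1 = 0
Determinant D = (0.1042)(0.1) - (-0.1)(-0.1) = 0.0004236
V_1 = [(0.0006818)(0.1) - (-0.1)(0)]/D = 0.161 V
V_2 = [(0.1042)(0) - (0.0006818)(-0.1)]/D = 0.1609 V
V_th = V_2 - V_3 = 0.1609 - 0 = 0.1609 V
Step 2 — R_th: zero the source — replace V1 by a short circuit (node 3 merges into node 0) — and find the resistance seen between A (node 2) and B (node 0).
Reduce the network between node 2 (A) and node 0 (B) by series/parallel combination:
  Rp1 = R1 ‖ R3 (parallel, both between nodes 0 and 1) = 1/(1/22000 + 1/240) = 237.4 Ω
  Rs1 = R2 + Rp1 (series, joined only at node 1) = 10 + 237.4 = 247.4 Ω
  Rp2 = R4 ‖ Rs1 (parallel, both between nodes 0 and 2) = 1/(1/43000 + 1/247.4) = 246 Ω
R_th = 246 Ω
I_n = V_th/R_th = 0.1609/246 = 0.0006543 A, and R_n = R_th = 246 Ω

Final answer: I_n = 0.0006543 A, R_n = 246 Ω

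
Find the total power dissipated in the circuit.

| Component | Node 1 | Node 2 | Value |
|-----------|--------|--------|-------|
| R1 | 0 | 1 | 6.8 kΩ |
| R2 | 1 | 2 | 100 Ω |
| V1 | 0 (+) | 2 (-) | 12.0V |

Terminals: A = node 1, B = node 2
Nodal analysis, taking node 2 as the 0 V reference.
Source V1 fixes V_0 = 12 V.
KCL at each unknown node (sum of currents leaving = 0; resistances in Ω):
  Node 1: (V_1 - 12)/6800 + (V_1 - 0)/100 = 0
Collecting terms: 0.01015 × V_1 = 0.001765  =>  V_1 = 0.1739 V
Power in each resistor, P = (ΔV)²/R:
  P_R1 = (12 - 0.1739)²/6800 = 0.02057 W
  P_R2 = (0.1739 - 0)²/100 = 0.0003025 W
P_total = P_R1 + P_R2 = 0.02087 W

Final answer: 0.02087 W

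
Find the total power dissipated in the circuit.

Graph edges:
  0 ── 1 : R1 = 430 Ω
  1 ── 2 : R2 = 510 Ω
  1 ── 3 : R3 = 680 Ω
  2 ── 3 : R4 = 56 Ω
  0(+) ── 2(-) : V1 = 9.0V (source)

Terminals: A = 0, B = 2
Nodal analysis, taking node 2 as the 0 V reference.
Source V1 fixes V_0 = 9 V.
KCL at each unknown node (sum of currents leaving = 0; resistances in Ω):
  Node 1: (V_1 - 9)/430 + (V_1 - 0)/510 + (V_1 - V_3)/680 = 0
  Node 3: (V_3 - V_1)/680 + (V_3 - 0)/56 = 0
Collecting terms (coefficients in siemens):
  0.005757·V_1 - 0.001471·V_3 = 0.02093
  0.01933·V_3 - 0.001471·V_1 = 0
Determinant D = (0.005757)(0.01933) - (-0.001471)(-0.001471) = 0.0001091
V_1 = [(0.02093)(0.01933) - (-0.001471)(0)]/D = 3.708 V
V_3 = [(0.005757)(0) - (0.02093)(-0.001471)]/D = 0.2821 V
Power in each resistor, P = (ΔV)²/R:
  P_R1 = (9 - 3.708)²/430 = 0.06514 W
  P_R2 = (3.708 - 0)²/510 = 0.02696 W
  P_R3 = (3.708 - 0.2821)²/680 = 0.01726 W
  P_R4 = (0 - 0.2821)²/56 = 0.001421 W
P_total = P_R1 + P_R2 + P_R3 + P_R4 = 0.1108 W

Final answer: 0.1108 W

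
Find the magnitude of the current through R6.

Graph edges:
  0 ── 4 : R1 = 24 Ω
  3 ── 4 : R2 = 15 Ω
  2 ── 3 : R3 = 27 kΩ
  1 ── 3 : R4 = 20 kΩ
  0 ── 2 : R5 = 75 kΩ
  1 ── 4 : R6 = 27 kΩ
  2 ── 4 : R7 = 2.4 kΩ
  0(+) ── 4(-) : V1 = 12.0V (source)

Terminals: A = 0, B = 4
Nodal analysis, taking node 4 as the 0 V reference.
Source V1 fixes V_0 = 12 V.
KCL at each unknown node (sum of currents leaving = 0; resistances in Ω):
  Node 1: (V_1 - V_3)/20000 + (V_1 - 0)/27000 = 0
  Node 2: (V_2 - V_3)/27000 + (V_2 - 12)/75000 + (V_2 - 0)/2400 = 0
  Node 3: (V_3 - 0)/15 + (V_3 - V_2)/27000 + (V_3 - V_1)/20000 = 0
Collecting terms (coefficients in siemens):
  0.00008704·V_1 - 0.00005·V_3 = 0
  0.000467·V_2 - 0.00003704·V_3 = 0.00016
  0.06675·V_3 - 0.00005·V_1 - 0.00003704·V_2 = 0
Solving these 3 simultaneous equations (Gaussian elimination) gives:
  V_1 = 0.0001092 V, V_2 = 0.3426 V, V_3 = 0.0001902 V
I_R6 = (V_1 - V_4)/R6 = (0.0001092 - 0)/27000 = 0.000000004046 A
|I_R6| = 0.000000004046 A

Final answer: |I_R6| = 4.046e-09 A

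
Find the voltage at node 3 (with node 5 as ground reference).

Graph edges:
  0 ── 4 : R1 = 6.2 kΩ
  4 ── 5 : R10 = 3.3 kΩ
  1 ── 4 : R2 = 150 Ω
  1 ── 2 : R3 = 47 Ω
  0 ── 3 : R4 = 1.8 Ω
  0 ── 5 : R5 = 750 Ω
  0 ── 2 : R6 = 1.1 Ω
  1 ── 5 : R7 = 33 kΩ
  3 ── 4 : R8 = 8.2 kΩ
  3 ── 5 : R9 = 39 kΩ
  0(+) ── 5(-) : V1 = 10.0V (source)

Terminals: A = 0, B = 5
Nodal analysis, taking node 5 as the 0 V reference.
Source V1 fixes V_0 = 10 V.
KCL at each unknown node (sum of currents leaving = 0; resistances in Ω):
  Node 1: (V_1 - V_4)/150 + (V_1 - V_2)/47 + (V_1 - 0)/33000 = 0
  Node 2: (V_2 - V_1)/47 + (V_2 - 10)/1.1 = 0
  Node 3: (V_3 - 10)/1.8 + (V_3 - V_4)/8200 + (V_3 - 0)/39000 = 0
  Node 4: (V_4 - 10)/6200 + (V_4 - V_1)/150 + (V_4 - V_3)/8200 + (V_4 - 0)/3300 = 0
Collecting terms (coefficients in siemens):
  0.02797·V_1 - 0.02128·V_2 - 0.006667·V_4 = 0
  0.9304·V_2 - 0.02128·V_1 = 9.091
  0.5557·V_3 - 0.000122·V_4 = 5.556
  0.007253·V_4 - 0.006667·V_1 - 0.000122·V_3 = 0.001613
Solving these 4 simultaneous equations (Gaussian elimination) gives:
  V_1 = 9.855 V, V_2 = 9.997 V, V_3 = 9.999 V, V_4 = 9.449 V
The requested potential is V_3 = 9.999 V.

Final answer: V_3 = 9.999 V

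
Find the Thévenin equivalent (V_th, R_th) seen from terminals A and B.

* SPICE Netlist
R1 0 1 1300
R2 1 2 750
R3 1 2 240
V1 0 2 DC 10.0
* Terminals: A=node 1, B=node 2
Step 1 — V_th is the open-circuit voltage V_A - V_B (nothing connected across the terminals).
Nodal analysis, taking node 2 as the 0 V reference.
Source V1 fixes V_0 = 10 V.
KCL at each unknown node (sum of currents leaving = 0; resistances in Ω):
  Node 1: (V_1 - 10)/1300 + (V_1 - 0)/750 + (V_1 - 0)/240 = 0
Collecting terms: 0.006269 × V_1 = 0.007692  =>  V_1 = 1.227 V
V_th = V_1 - V_2 = 1.227 - 0 = 1.227 V
Step 2 — R_th: zero the source — replace V1 by a short circuit (node 2 merges into node 0) — and find the resistance seen between A (node 1) and B (node 0).
Reduce the network between node 1 (A) and node 0 (B) by series/parallel combination:
  Rp1 = R1 ‖ R2 ‖ R3 (parallel, all between nodes 0 and 1) = 1/(1/1300 + 1/750 + 1/240) = 159.5 Ω
R_th = 159.5 Ω

Final answer: V_th = 1.227 V, R_th = 159.5 Ω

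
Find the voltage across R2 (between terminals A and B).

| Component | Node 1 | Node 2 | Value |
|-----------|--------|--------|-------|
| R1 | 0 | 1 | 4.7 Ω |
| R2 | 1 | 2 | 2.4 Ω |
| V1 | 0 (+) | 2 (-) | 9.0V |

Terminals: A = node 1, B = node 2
R1 and R2 are in series across V1 (node 0 → node 1 → node 2), and the output A–B is taken across R2, so this is a voltage divider.
Series current: I = V1/(R1 + R2) = 9/(4.7 + 2.4) = 9/7.1 = 1.268 A
V_R2 = I × R2 = V1 × R2/(R1 + R2) = 9 × 2.4/7.1 = 3.042 V

Final answer: 3.042 V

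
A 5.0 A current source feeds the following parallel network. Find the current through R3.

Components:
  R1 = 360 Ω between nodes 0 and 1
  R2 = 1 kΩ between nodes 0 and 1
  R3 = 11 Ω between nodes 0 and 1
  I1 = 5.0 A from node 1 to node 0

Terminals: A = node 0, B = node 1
All resistors sit directly between nodes 0 and 1, so they are in parallel and share one voltage V; the full source current 5 A splits among them.
1/R_par = 1/360 + 1/1000 + 1/11 = 0.09469 S  =>  R_par = 10.56 Ω
V = I × R_par = 5 × 10.56 = 52.81 V
I_R3 = V/R3 = 52.81/11 = 4.801 A

Final answer: 4.801 A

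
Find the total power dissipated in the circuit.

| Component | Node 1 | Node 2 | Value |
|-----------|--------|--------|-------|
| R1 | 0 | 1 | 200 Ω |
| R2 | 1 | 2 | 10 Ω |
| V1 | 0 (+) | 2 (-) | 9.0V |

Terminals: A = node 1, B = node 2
Nodal analysis, taking node 2 as the 0 V reference.
Source V1 fixes V_0 = 9 V.
KCL at each unknown node (sum of currents leaving = 0; resistances in Ω):
  Node 1: (V_1 - 9)/200 + (V_1 - 0)/10 = 0
Collecting terms: 0.105 × V_1 = 0.045  =>  V_1 = 0.4286 V
Power in each resistor, P = (ΔV)²/R:
  P_R1 = (9 - 0.4286)²/200 = 0.3673 W
  P_R2 = (0.4286 - 0)²/10 = 0.01837 W
P_total = P_R1 + P_R2 = 0.3857 W

Final answer: 0.3857 W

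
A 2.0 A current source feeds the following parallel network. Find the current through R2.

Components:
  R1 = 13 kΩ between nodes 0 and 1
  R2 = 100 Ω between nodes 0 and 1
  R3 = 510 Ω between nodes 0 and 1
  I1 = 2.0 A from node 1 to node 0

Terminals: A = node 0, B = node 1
All resistors sit directly between nodes 0 and 1, so they are in parallel and share one voltage V; the full source current 2 A splits among them.
1/R_par = 1/13000 + 1/100 + 1/510 = 0.01204 S  =>  R_par = 83.07 Ω
V = I × R_par = 2 × 83.07 = 166.1 V
I_R2 = V/R2 = 166.1/100 = 1.661 A

Final answer: 1.661 A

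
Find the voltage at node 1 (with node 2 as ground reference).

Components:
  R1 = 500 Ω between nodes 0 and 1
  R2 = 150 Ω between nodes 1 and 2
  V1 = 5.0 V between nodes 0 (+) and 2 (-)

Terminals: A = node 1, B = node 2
Nodal analysis, taking node 2 as the 0 V reference.
Source V1 fixes V_0 = 5 V.
KCL at each unknown node (sum of currents leaving = 0; resistances in Ω):
  Node 1: (V_1 - 5)/500 + (V_1 - 0)/150 = 0
Collecting terms: 0.008667 × V_1 = 0.01  =>  V_1 = 1.154 V
The requested potential is V_1 = 1.154 V.

Final answer: V_1 = 1.154 V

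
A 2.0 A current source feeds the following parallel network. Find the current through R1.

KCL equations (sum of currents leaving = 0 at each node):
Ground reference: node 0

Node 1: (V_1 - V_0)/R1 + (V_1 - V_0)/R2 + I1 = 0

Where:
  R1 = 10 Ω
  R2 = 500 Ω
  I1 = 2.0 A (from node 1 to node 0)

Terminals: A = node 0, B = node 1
All resistors sit directly between nodes 0 and 1, so they are in parallel and share one voltage V; the full source current 2 A splits among them.
1/R_par = 1/10 + 1/500 = 0.102 S  =>  R_par = 9.804 Ω
V = I × R_par = 2 × 9.804 = 19.61 V
I_R1 = V/R1 = 19.61/10 = 1.961 A

Final answer: 1.961 A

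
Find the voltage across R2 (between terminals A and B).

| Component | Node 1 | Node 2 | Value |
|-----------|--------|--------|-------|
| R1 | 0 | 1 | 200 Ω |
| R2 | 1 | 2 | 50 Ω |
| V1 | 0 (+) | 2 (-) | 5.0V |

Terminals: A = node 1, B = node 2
R1 and R2 are in series across V1 (node 0 → node 1 → node 2), and the output A–B is taken across R2, so this is a voltage divider.
Series current: I = V1/(R1 + R2) = 5/(200 + 50) = 5/250 = 0.02 A
V_R2 = I × R2 = V1 × R2/(R1 + R2) = 5 × 50/250 = 1 V

Final answer: 1 V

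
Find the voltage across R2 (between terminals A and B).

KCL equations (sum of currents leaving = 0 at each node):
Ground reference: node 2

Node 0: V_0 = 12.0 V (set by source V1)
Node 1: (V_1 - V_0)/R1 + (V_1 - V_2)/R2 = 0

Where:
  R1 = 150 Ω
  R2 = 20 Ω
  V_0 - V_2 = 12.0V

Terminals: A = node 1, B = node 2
R1 and R2 are in series across V1 (node 0 → node 1 → node 2), and the output A–B is taken across R2, so this is a voltage divider.
Series current: I = V1/(R1 + R2) = 12/(150 + 20) = 12/170 = 0.07059 A
V_R2 = I × R2 = V1 × R2/(R1 + R2) = 12 × 20/170 = 1.412 V

Final answer: 1.412 V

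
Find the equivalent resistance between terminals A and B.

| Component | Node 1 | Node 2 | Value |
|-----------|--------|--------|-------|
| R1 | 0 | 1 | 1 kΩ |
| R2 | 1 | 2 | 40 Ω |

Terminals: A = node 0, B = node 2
Reduce the network between node 0 (A) and node 2 (B) by series/parallel combination:
  Rs1 = R1 + R2 (series, joined only at node 1) = 1000 + 40 = 1040 Ω
R_eq = 1.04 kΩ

Final answer: 1.04 kΩ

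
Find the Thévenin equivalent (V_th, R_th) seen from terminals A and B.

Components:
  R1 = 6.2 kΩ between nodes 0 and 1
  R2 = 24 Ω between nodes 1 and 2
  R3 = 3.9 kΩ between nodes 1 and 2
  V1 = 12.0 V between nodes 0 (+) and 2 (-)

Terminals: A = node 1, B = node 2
Step 1 — V_th is the open-circuit voltage V_A - V_B (nothing connected across the terminals).
Nodal analysis, taking node 2 as the 0 V reference.
Source V1 fixes V_0 = 12 V.
KCL at each unknown node (sum of currents leaving = 0; resistances in Ω):
  Node 1: (V_1 - 12)/6200 + (V_1 - 0)/24 + (V_1 - 0)/3900 = 0
Collecting terms: 0.04208 × V_1 = 0.001935  =>  V_1 = 0.04599 V
V_th = V_1 - V_2 = 0.04599 - 0 = 0.04599 V
Step 2 — R_th: zero the source — replace V1 by a short circuit (node 2 merges into node 0) — and find the resistance seen between A (node 1) and B (node 0).
Reduce the network between node 1 (A) and node 0 (B) by series/parallel combination:
  Rp1 = R1 ‖ R2 ‖ R3 (parallel, all between nodes 0 and 1) = 1/(1/6200 + 1/24 + 1/3900) = 23.76 Ω
R_th = 23.76 Ω

Final answer: V_th = 0.04599 V, R_th = 23.76 Ω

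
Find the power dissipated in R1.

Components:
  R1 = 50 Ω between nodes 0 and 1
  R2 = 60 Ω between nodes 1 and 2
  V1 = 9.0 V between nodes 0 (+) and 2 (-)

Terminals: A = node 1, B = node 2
Nodal analysis, taking node 2 as the 0 V reference.
Source V1 fixes V_0 = 9 V.
KCL at each unknown node (sum of currents leaving = 0; resistances in Ω):
  Node 1: (V_1 - 9)/50 + (V_1 - 0)/60 = 0
Collecting terms: 0.03667 × V_1 = 0.18  =>  V_1 = 4.909 V
I_R1 = (V_0 - V_1)/R1 = (9 - 4.909)/50 = 0.08182 A
P_R1 = I_R1² × R1 = (0.08182)² × 50 = 0.3347 W

Final answer: 0.3347 W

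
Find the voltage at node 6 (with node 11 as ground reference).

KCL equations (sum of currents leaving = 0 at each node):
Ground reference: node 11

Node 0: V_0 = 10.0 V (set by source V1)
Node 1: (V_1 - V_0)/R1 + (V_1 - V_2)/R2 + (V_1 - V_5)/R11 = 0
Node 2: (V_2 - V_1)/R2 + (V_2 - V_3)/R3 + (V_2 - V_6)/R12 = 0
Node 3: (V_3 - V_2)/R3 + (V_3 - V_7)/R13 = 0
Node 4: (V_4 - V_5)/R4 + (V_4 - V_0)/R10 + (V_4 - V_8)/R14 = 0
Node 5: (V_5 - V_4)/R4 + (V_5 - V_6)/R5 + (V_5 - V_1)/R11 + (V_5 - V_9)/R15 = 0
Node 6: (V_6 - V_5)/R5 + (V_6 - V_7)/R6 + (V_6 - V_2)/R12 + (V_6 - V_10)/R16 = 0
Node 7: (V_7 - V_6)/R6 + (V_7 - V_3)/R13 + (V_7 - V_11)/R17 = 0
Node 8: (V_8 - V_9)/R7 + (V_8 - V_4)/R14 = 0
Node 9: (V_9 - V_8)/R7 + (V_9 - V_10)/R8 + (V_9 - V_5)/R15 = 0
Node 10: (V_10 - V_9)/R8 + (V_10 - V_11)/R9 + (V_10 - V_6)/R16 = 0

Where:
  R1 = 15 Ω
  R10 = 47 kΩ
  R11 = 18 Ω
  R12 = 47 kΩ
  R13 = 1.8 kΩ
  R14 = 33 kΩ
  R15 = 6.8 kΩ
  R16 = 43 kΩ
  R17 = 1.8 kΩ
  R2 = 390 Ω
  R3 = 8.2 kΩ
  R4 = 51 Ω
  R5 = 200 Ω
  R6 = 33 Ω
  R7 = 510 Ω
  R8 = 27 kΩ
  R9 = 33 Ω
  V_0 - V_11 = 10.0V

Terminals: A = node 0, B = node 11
Nodal analysis, taking node 11 as the 0 V reference.
Source V1 fixes V_0 = 10 V.
KCL at each unknown node (sum of currents leaving = 0; resistances in Ω):
  Node 1: (V_1 - 10)/15 + (V_1 - V_2)/390 + (V_1 - V_5)/18 = 0
  Node 2: (V_2 - V_1)/390 + (V_2 - V_3)/8200 + (V_2 - V_6)/47000 = 0
  Node 3: (V_3 - V_2)/8200 + (V_3 - V_7)/1800 = 0
  Node 4: (V_4 - V_5)/51 + (V_4 - 10)/47000 + (V_4 - V_8)/33000 = 0
  Node 5: (V_5 - V_4)/51 + (V_5 - V_6)/200 + (V_5 - V_1)/18 + (V_5 - V_9)/6800 = 0
  Node 6: (V_6 - V_5)/200 + (V_6 - V_7)/33 + (V_6 - V_2)/47000 + (V_6 - V_10)/43000 = 0
  Node 7: (V_7 - V_6)/33 + (V_7 - V_3)/1800 + (V_7 - 0)/1800 = 0
  Node 8: (V_8 - V_9)/510 + (V_8 - V_4)/33000 = 0
  Node 9: (V_9 - V_8)/510 + (V_9 - V_10)/27000 + (V_9 - V_5)/6800 = 0
  Node 10: (V_10 - V_9)/27000 + (V_10 - 0)/33 + (V_10 - V_6)/43000 = 0
Collecting terms (coefficients in siemens):
  0.1248·V_1 - 0.002564·V_2 - 0.05556·V_5 = 0.6667
  0.002707·V_2 - 0.002564·V_1 - 0.000122·V_3 - 0.00002128·V_6 = 0
  0.0006775·V_3 - 0.000122·V_2 - 0.0005556·V_7 = 0
  0.01966·V_4 - 0.01961·V_5 - 0.0000303·V_8 = 0.0002128
  0.08031·V_5 - 0.05556·V_1 - 0.01961·V_4 - 0.005·V_6 - 0.0001471·V_9 = 0
  0.03535·V_6 - 0.00002128·V_2 - 0.005·V_5 - 0.0303·V_7 - 0.00002326·V_10 = 0
  0.03141·V_7 - 0.0005556·V_3 - 0.0303·V_6 = 0
  0.001991·V_8 - 0.0000303·V_4 - 0.001961·V_9 = 0
  0.002145·V_9 - 0.0001471·V_5 - 0.001961·V_8 - 0.00003704·V_10 = 0
  0.03036·V_10 - 0.00002326·V_6 - 0.00003704·V_9 = 0
Solving these 10 simultaneous equations (Gaussian elimination) gives:
  V_1 = 9.92 V, V_2 = 9.866 V, V_3 = 8.903 V, V_4 = 9.824 V
  V_5 = 9.827 V, V_6 = 8.848 V, V_7 = 8.692 V, V_8 = 8.154 V
  V_9 = 8.128 V, V_10 = 0.01669 V
The requested potential is V_6 = 8.848 V.

Final answer: V_6 = 8.848 V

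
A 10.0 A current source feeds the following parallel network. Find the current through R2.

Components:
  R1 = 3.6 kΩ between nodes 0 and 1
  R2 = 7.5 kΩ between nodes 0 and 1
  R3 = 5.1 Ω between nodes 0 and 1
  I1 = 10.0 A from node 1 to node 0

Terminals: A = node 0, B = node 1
All resistors sit directly between nodes 0 and 1, so they are in parallel and share one voltage V; the full source current 10 A splits among them.
1/R_par = 1/3600 + 1/7500 + 1/5.1 = 0.1965 S  =>  R_par = 5.089 Ω
V = I × R_par = 10 × 5.089 = 50.89 V
I_R2 = V/R2 = 50.89/7500 = 0.006786 A

Final answer: 0.006786 A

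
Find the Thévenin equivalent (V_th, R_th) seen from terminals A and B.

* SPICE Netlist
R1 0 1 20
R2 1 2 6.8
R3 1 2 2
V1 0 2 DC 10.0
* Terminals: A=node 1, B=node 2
Step 1 — V_th is the open-circuit voltage V_A - V_B (nothing connected across the terminals).
Nodal analysis, taking node 2 as the 0 V reference.
Source V1 fixes V_0 = 10 V.
KCL at each unknown node (sum of currents leaving = 0; resistances in Ω):
  Node 1: (V_1 - 10)/20 + (V_1 - 0)/6.8 + (V_1 - 0)/2 = 0
Collecting terms: 0.6971 × V_1 = 0.5  =>  V_1 = 0.7173 V
V_th = V_1 - V_2 = 0.7173 - 0 = 0.7173 V
Step 2 — R_th: zero the source — replace V1 by a short circuit (node 2 merges into node 0) — and find the resistance seen between A (node 1) and B (node 0).
Reduce the network between node 1 (A) and node 0 (B) by series/parallel combination:
  Rp1 = R1 ‖ R2 ‖ R3 (parallel, all between nodes 0 and 1) = 1/(1/20 + 1/6.8 + 1/2) = 1.435 Ω
R_th = 1.435 Ω

Final answer: V_th = 0.7173 V, R_th = 1.435 Ω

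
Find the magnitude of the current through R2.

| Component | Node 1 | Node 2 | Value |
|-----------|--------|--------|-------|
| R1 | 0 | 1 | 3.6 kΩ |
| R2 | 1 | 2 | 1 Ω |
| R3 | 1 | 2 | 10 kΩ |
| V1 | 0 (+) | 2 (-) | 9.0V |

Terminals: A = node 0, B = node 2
Nodal analysis, taking node 2 as the 0 V reference.
Source V1 fixes V_0 = 9 V.
KCL at each unknown node (sum of currents leaving = 0; resistances in Ω):
  Node 1: (V_1 - 9)/3600 + (V_1 - 0)/1 + (V_1 - 0)/10000 = 0
Collecting terms: 1 × V_1 = 0.0025  =>  V_1 = 0.002499 V
I_R2 = (V_1 - V_2)/R2 = (0.002499 - 0)/1 = 0.002499 A
|I_R2| = 0.002499 A

Final answer: |I_R2| = 0.002499 A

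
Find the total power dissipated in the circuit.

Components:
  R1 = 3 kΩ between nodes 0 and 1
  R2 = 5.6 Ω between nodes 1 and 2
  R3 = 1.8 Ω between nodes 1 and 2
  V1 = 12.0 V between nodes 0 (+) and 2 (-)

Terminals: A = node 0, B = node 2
Nodal analysis, taking node 2 as the 0 V reference.
Source V1 fixes V_0 = 12 V.
KCL at each unknown node (sum of currents leaving = 0; resistances in Ω):
  Node 1: (V_1 - 12)/3000 + (V_1 - 0)/5.6 + (V_1 - 0)/1.8 = 0
Collecting terms: 0.7345 × V_1 = 0.004  =>  V_1 = 0.005446 V
Power in each resistor, P = (ΔV)²/R:
  P_R1 = (12 - 0.005446)²/3000 = 0.04796 W
  P_R2 = (0.005446 - 0)²/5.6 = 0.000005297 W
  P_R3 = (0.005446 - 0)²/1.8 = 0.00001648 W
P_total = P_R1 + P_R2 + P_R3 = 0.04798 W

Final answer: 0.04798 W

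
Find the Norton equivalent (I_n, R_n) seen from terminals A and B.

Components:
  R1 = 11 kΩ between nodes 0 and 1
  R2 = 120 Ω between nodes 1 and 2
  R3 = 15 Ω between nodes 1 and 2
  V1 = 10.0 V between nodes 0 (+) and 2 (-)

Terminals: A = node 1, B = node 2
Find the Thévenin equivalent first; then I_n = V_th/R_th and R_n = R_th.
Step 1 — V_th is the open-circuit voltage V_A - V_B (nothing connected across the terminals).
Nodal analysis, taking node 2 as the 0 V reference.
Source V1 fixes V_0 = 10 V.
KCL at each unknown node (sum of currents leaving = 0; resistances in Ω):
  Node 1: (V_1 - 10)/11000 + (V_1 - 0)/120 + (V_1 - 0)/15 = 0
Collecting terms: 0.07509 × V_1 = 0.0009091  =>  V_1 = 0.01211 V
V_th = V_1 - V_2 = 0.01211 - 0 = 0.01211 V
Step 2 — R_th: zero the source — replace V1 by a short circuit (node 2 merges into node 0) — and find the resistance seen between A (node 1) and B (node 0).
Reduce the network between node 1 (A) and node 0 (B) by series/parallel combination:
  Rp1 = R1 ‖ R2 ‖ R3 (parallel, all between nodes 0 and 1) = 1/(1/11000 + 1/120 + 1/15) = 13.32 Ω
R_th = 13.32 Ω
I_n = V_th/R_th = 0.01211/13.32 = 0.0009091 A, and R_n = R_th = 13.32 Ω

Final answer: I_n = 0.0009091 A, R_n = 13.32 Ω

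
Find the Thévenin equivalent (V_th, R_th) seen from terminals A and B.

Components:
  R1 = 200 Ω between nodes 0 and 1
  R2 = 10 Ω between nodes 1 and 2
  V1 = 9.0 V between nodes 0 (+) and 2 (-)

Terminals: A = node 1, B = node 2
Step 1 — V_th is the open-circuit voltage V_A - V_B (nothing connected across the terminals).
Nodal analysis, taking node 2 as the 0 V reference.
Source V1 fixes V_0 = 9 V.
KCL at each unknown node (sum of currents leaving = 0; resistances in Ω):
  Node 1: (V_1 - 9)/200 + (V_1 - 0)/10 = 0
Collecting terms: 0.105 × V_1 = 0.045  =>  V_1 = 0.4286 V
V_th = V_1 - V_2 = 0.4286 - 0 = 0.4286 V
Step 2 — R_th: zero the source — replace V1 by a short circuit (node 2 merges into node 0) — and find the resistance seen between A (node 1) and B (node 0).
Reduce the network between node 1 (A) and node 0 (B) by series/parallel combination:
  Rp1 = R1 ‖ R2 (parallel, both between nodes 0 and 1) = 1/(1/200 + 1/10) = 9.524 Ω
R_th = 9.524 Ω

Final answer: V_th = 0.4286 V, R_th = 9.524 Ω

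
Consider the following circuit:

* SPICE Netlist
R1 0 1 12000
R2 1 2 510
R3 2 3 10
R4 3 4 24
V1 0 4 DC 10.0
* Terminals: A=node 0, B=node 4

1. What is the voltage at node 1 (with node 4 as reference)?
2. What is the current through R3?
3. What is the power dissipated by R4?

Nodal analysis, taking node 4 as the 0 V reference.
Source V1 fixes V_0 = 10 V.
KCL at each unknown node (sum of currents leaving = 0; resistances in Ω):
  Node 1: (V_1 - 10)/12000 + (V_1 - V_2)/510 = 0
  Node 2: (V_2 - V_1)/510 + (V_2 - V_3)/10 = 0
  Node 3: (V_3 - V_2)/10 + (V_3 - 0)/24 = 0
Collecting terms (coefficients in siemens):
  0.002044·V_1 - 0.001961·V_2 = 0.0008333
  0.102·V_2 - 0.001961·V_1 - 0.1·V_3 = 0
  0.1417·V_3 - 0.1·V_2 = 0
Solving these 3 simultaneous equations (Gaussian elimination) gives:
  V_1 = 0.4337 V, V_2 = 0.0271 V, V_3 = 0.01913 V
Part 1:
  Read off the nodal solution: V_1 = 0.4337 V
Part 2:
  I_R3 = (V_2 - V_3)/R3 = (0.0271 - 0.01913)/10 = 0.0007972 A
  Magnitude: I_R3 = 0.0007972 A
Part 3:
  I_R4 = (V_3 - V_4)/R4 = (0.01913 - 0)/24 = 0.0007972 A
  P_R4 = I_R4² × R4 = (0.0007972)² × 24 = 0.00001525 W

Final answers:
1. V_1 = 0.4337 V
2. I_R3 = 0.0007972 A
3. P_R4 = 1.525e-05 W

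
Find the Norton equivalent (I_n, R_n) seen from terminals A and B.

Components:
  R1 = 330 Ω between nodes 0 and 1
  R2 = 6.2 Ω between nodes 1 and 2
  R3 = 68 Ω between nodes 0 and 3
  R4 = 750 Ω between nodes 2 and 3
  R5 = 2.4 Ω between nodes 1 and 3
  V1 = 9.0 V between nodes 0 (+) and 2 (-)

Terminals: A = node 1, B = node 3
Find the Thévenin equivalent first; then I_n = V_th/R_th and R_n = R_th.
Step 1 — V_th is the open-circuit voltage V_A - V_B (nothing connected across the terminals).
Nodal analysis, taking node 2 as the 0 V reference.
Source V1 fixes V_0 = 9 V.
KCL at each unknown node (sum of currents leaving = 0; resistances in Ω):
  Node 1: (V_1 - 9)/330 + (V_1 - 0)/6.2 + (V_1 - V_3)/2.4 = 0
  Node 3: (V_3 - 9)/68 + (V_3 - 0)/750 + (V_3 - V_1)/2.4 = 0
Collecting terms (coefficients in siemens):
  0.581·V_1 - 0.4167·V_3 = 0.02727
  0.4327·V_3 - 0.4167·V_1 = 0.1324
Determinant D = (0.581)(0.4327) - (-0.4167)(-0.4167) = 0.07779
V_1 = [(0.02727)(0.4327) - (-0.4167)(0.1324)]/D = 0.8607 V
V_3 = [(0.581)(0.1324) - (0.02727)(-0.4167)]/D = 1.135 V
V_th = V_1 - V_3 = 0.8607 - 1.135 = -0.274 V
Step 2 — R_th: zero the source — replace V1 by a short circuit (node 2 merges into node 0) — and find the resistance seen between A (node 1) and B (node 3).
Reduce the network between node 1 (A) and node 3 (B) by series/parallel combination:
  Rp1 = R1 ‖ R2 (parallel, both between nodes 0 and 1) = 1/(1/330 + 1/6.2) = 6.086 Ω
  Rp2 = R3 ‖ R4 (parallel, both between nodes 0 and 3) = 1/(1/68 + 1/750) = 62.35 Ω
  Rs1 = Rp1 + Rp2 (series, joined only at node 0) = 6.086 + 62.35 = 68.43 Ω
  Rp3 = R5 ‖ Rs1 (parallel, both between nodes 1 and 3) = 1/(1/2.4 + 1/68.43) = 2.319 Ω
R_th = 2.319 Ω
I_n = V_th/R_th = -0.274/2.319 = -0.1182 A, and R_n = R_th = 2.319 Ω

Final answer: I_n = -0.1182 A, R_n = 2.319 Ω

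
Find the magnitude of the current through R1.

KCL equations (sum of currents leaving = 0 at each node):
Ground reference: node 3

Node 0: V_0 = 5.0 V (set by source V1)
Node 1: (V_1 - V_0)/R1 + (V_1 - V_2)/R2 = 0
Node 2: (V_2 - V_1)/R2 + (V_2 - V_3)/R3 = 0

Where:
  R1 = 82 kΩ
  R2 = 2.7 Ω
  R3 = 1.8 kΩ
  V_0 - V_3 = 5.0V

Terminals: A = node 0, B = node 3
Nodal analysis, taking node 3 as the 0 V reference.
Source V1 fixes V_0 = 5 V.
KCL at each unknown node (sum of currents leaving = 0; resistances in Ω):
  Node 1: (V_1 - 5)/82000 + (V_1 - V_2)/2.7 = 0
  Node 2: (V_2 - V_1)/2.7 + (V_2 - 0)/1800 = 0
Collecting terms (coefficients in siemens):
  0.3704·V_1 - 0.3704·V_2 = 0.00006098
  0.3709·V_2 - 0.3704·V_1 = 0
Determinant D = (0.3704)(0.3709) - (-0.3704)(-0.3704) = 0.0002103
V_1 = [(0.00006098)(0.3709) - (-0.3704)(0)]/D = 0.1076 V
V_2 = [(0.3704)(0) - (0.00006098)(-0.3704)]/D = 0.1074 V
I_R1 = (V_0 - V_1)/R1 = (5 - 0.1076)/82000 = 0.00005966 A
|I_R1| = 0.00005966 A

Final answer: |I_R1| = 5.966e-05 A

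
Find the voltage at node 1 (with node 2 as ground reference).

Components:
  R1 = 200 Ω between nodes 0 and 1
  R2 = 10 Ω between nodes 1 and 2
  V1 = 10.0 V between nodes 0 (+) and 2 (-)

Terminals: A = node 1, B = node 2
Nodal analysis, taking node 2 as the 0 V reference.
Source V1 fixes V_0 = 10 V.
KCL at each unknown node (sum of currents leaving = 0; resistances in Ω):
  Node 1: (V_1 - 10)/200 + (V_1 - 0)/10 = 0
Collecting terms: 0.105 × V_1 = 0.05  =>  V_1 = 0.4762 V
The requested potential is V_1 = 0.4762 V.

Final answer: V_1 = 0.4762 V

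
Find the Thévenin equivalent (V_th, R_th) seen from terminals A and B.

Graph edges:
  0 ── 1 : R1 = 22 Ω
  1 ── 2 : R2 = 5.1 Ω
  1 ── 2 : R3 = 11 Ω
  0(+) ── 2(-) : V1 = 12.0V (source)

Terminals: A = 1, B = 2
Step 1 — V_th is the open-circuit voltage V_A - V_B (nothing connected across the terminals).
Nodal analysis, taking node 2 as the 0 V reference.
Source V1 fixes V_0 = 12 V.
KCL at each unknown node (sum of currents leaving = 0; resistances in Ω):
  Node 1: (V_1 - 12)/22 + (V_1 - 0)/5.1 + (V_1 - 0)/11 = 0
Collecting terms: 0.3324 × V_1 = 0.5455  =>  V_1 = 1.641 V
V_th = V_1 - V_2 = 1.641 - 0 = 1.641 V
Step 2 — R_th: zero the source — replace V1 by a short circuit (node 2 merges into node 0) — and find the resistance seen between A (node 1) and B (node 0).
Reduce the network between node 1 (A) and node 0 (B) by series/parallel combination:
  Rp1 = R1 ‖ R2 ‖ R3 (parallel, all between nodes 0 and 1) = 1/(1/22 + 1/5.1 + 1/11) = 3.008 Ω
R_th = 3.008 Ω

Final answer: V_th = 1.641 V, R_th = 3.008 Ω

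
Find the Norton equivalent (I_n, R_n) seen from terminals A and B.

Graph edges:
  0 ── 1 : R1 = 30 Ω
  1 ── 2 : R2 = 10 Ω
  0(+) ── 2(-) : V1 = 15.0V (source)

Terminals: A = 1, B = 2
Find the Thévenin equivalent first; then I_n = V_th/R_th and R_n = R_th.
Step 1 — V_th is the open-circuit voltage V_A - V_B (nothing connected across the terminals).
Nodal analysis, taking node 2 as the 0 V reference.
Source V1 fixes V_0 = 15 V.
KCL at each unknown node (sum of currents leaving = 0; resistances in Ω):
  Node 1: (V_1 - 15)/30 + (V_1 - 0)/10 = 0
Collecting terms: 0.1333 × V_1 = 0.5  =>  V_1 = 3.75 V
V_th = V_1 - V_2 = 3.75 - 0 = 3.75 V
Step 2 — R_th: zero the source — replace V1 by a short circuit (node 2 merges into node 0) — and find the resistance seen between A (node 1) and B (node 0).
Reduce the network between node 1 (A) and node 0 (B) by series/parallel combination:
  Rp1 = R1 ‖ R2 (parallel, both between nodes 0 and 1) = 1/(1/30 + 1/10) = 7.5 Ω
R_th = 7.5 Ω
I_n = V_th/R_th = 3.75/7.5 = 0.5 A, and R_n = R_th = 7.5 Ω

Final answer: I_n = 0.5 A, R_n = 7.5 Ω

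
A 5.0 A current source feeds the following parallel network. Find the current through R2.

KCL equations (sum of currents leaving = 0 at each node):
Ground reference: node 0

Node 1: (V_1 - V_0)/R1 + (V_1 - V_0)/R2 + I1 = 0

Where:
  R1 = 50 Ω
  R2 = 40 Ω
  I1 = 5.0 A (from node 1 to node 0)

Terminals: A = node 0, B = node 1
All resistors sit directly between nodes 0 and 1, so they are in parallel and share one voltage V; the full source current 5 A splits among them.
1/R_par = 1/50 + 1/40 = 0.045 S  =>  R_par = 22.22 Ω
V = I × R_par = 5 × 22.22 = 111.1 V
I_R2 = V/R2 = 111.1/40 = 2.778 A

Final answer: 2.778 A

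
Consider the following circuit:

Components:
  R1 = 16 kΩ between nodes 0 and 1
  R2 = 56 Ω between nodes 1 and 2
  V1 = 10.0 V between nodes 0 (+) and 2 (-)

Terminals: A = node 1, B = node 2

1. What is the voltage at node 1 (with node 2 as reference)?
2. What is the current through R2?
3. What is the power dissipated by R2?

Nodal analysis, taking node 2 as the 0 V reference.
Source V1 fixes V_0 = 10 V.
KCL at each unknown node (sum of currents leaving = 0; resistances in Ω):
  Node 1: (V_1 - 10)/16000 + (V_1 - 0)/56 = 0
Collecting terms: 0.01792 × V_1 = 0.000625  =>  V_1 = 0.03488 V
Part 1:
  Read off the nodal solution: V_1 = 0.03488 V
Part 2:
  I_R2 = (V_1 - V_2)/R2 = (0.03488 - 0)/56 = 0.0006228 A
  Magnitude: I_R2 = 0.0006228 A
Part 3:
  I_R2 = (V_1 - V_2)/R2 = (0.03488 - 0)/56 = 0.0006228 A
  P_R2 = I_R2² × R2 = (0.0006228)² × 56 = 0.00002172 W

Final answers:
1. V_1 = 0.03488 V
2. I_R2 = 0.0006228 A
3. P_R2 = 2.172e-05 W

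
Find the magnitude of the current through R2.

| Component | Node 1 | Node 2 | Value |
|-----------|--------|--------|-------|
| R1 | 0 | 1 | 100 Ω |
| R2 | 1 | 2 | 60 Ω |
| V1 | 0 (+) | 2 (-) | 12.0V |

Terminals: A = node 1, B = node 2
Nodal analysis, taking node 2 as the 0 V reference.
Source V1 fixes V_0 = 12 V.
KCL at each unknown node (sum of currents leaving = 0; resistances in Ω):
  Node 1: (V_1 - 12)/100 + (V_1 - 0)/60 = 0
Collecting terms: 0.02667 × V_1 = 0.12  =>  V_1 = 4.5 V
I_R2 = (V_1 - V_2)/R2 = (4.5 - 0)/60 = 0.075 A
|I_R2| = 0.075 A

Final answer: |I_R2| = 0.075 A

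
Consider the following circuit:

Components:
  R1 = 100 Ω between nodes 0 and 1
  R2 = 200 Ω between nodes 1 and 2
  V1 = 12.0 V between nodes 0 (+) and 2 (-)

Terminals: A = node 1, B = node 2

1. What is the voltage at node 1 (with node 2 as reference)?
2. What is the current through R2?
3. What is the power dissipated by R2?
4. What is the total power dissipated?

Nodal analysis, taking node 2 as the 0 V reference.
Source V1 fixes V_0 = 12 V.
KCL at each unknown node (sum of currents leaving = 0; resistances in Ω):
  Node 1: (V_1 - 12)/100 + (V_1 - 0)/200 = 0
Collecting terms: 0.015 × V_1 = 0.12  =>  V_1 = 8 V
Part 1:
  Read off the nodal solution: V_1 = 8 V
Part 2:
  I_R2 = (V_1 - V_2)/R2 = (8 - 0)/200 = 0.04 A
  Magnitude: I_R2 = 0.04 A
Part 3:
  I_R2 = (V_1 - V_2)/R2 = (8 - 0)/200 = 0.04 A
  P_R2 = I_R2² × R2 = (0.04)² × 200 = 0.32 W
Part 4:
  Power in each resistor, P = (ΔV)²/R:
    P_R1 = (12 - 8)²/100 = 0.16 W
    P_R2 = (8 - 0)²/200 = 0.32 W
  P_total = P_R1 + P_R2 = 0.48 W

Final answers:
1. V_1 = 8 V
2. I_R2 = 0.04 A
3. P_R2 = 0.32 W
4. P_total = 0.48 W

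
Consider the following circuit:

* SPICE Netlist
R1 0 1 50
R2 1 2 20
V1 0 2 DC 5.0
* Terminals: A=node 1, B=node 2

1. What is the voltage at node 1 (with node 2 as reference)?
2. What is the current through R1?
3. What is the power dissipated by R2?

Nodal analysis, taking node 2 as the 0 V reference.
Source V1 fixes V_0 = 5 V.
KCL at each unknown node (sum of currents leaving = 0; resistances in Ω):
  Node 1: (V_1 - 5)/50 + (V_1 - 0)/20 = 0
Collecting terms: 0.07 × V_1 = 0.1  =>  V_1 = 1.429 V
Part 1:
  Read off the nodal solution: V_1 = 1.429 V
Part 2:
  I_R1 = (V_0 - V_1)/R1 = (5 - 1.429)/50 = 0.07143 A
  Magnitude: I_R1 = 0.07143 A
Part 3:
  I_R2 = (V_1 - V_2)/R2 = (1.429 - 0)/20 = 0.07143 A
  P_R2 = I_R2² × R2 = (0.07143)² × 20 = 0.102 W

Final answers:
1. V_1 = 1.429 V
2. I_R1 = 0.07143 A
3. P_R2 = 0.102 W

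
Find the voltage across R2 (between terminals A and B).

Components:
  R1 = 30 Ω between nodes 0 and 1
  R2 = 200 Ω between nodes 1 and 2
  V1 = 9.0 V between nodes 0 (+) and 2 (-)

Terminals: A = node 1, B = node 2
R1 and R2 are in series across V1 (node 0 → node 1 → node 2), and the output A–B is taken across R2, so this is a voltage divider.
Series current: I = V1/(R1 + R2) = 9/(30 + 200) = 9/230 = 0.03913 A
V_R2 = I × R2 = V1 × R2/(R1 + R2) = 9 × 200/230 = 7.826 V

Final answer: 7.826 V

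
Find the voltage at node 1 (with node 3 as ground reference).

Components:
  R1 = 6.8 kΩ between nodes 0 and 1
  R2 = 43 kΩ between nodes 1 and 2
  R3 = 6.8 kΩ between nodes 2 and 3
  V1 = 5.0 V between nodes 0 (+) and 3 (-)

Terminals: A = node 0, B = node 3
Nodal analysis, taking node 3 as the 0 V reference.
Source V1 fixes V_0 = 5 V.
KCL at each unknown node (sum of currents leaving = 0; resistances in Ω):
  Node 1: (V_1 - 5)/6800 + (V_1 - V_2)/43000 = 0
  Node 2: (V_2 - V_1)/43000 + (V_2 - 0)/6800 = 0
Collecting terms (coefficients in siemens):
  0.0001703·V_1 - 0.00002326·V_2 = 0.0007353
  0.0001703·V_2 - 0.00002326·V_1 = 0
Determinant D = (0.0001703)(0.0001703) - (-0.00002326)(-0.00002326) = 0.00000002847
V_1 = [(0.0007353)(0.0001703) - (-0.00002326)(0)]/D = 4.399 V
V_2 = [(0.0001703)(0) - (0.0007353)(-0.00002326)]/D = 0.6007 V
The requested potential is V_1 = 4.399 V.

Final answer: V_1 = 4.399 V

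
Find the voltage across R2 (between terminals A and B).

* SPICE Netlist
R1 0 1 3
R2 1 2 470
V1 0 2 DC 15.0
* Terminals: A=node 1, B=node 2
R1 and R2 are in series across V1 (node 0 → node 1 → node 2), and the output A–B is taken across R2, so this is a voltage divider.
Series current: I = V1/(R1 + R2) = 15/(3 + 470) = 15/473 = 0.03171 A
V_R2 = I × R2 = V1 × R2/(R1 + R2) = 15 × 470/473 = 14.9 V

Final answer: 14.9 V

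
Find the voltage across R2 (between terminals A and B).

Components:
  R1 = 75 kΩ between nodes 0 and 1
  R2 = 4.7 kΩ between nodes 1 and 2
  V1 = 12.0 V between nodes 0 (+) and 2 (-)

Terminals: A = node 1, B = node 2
R1 and R2 are in series across V1 (node 0 → node 1 → node 2), and the output A–B is taken across R2, so this is a voltage divider.
Series current: I = V1/(R1 + R2) = 12/(75000 + 4700) = 12/79700 = 0.0001506 A
V_R2 = I × R2 = V1 × R2/(R1 + R2) = 12 × 4700/79700 = 0.7077 V

Final answer: 0.7077 V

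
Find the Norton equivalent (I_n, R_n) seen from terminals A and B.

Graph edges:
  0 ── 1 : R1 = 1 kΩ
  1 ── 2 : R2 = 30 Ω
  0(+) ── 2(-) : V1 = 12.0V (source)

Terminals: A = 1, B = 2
Find the Thévenin equivalent first; then I_n = V_th/R_th and R_n = R_th.
Step 1 — V_th is the open-circuit voltage V_A - V_B (nothing connected across the terminals).
Nodal analysis, taking node 2 as the 0 V reference.
Source V1 fixes V_0 = 12 V.
KCL at each unknown node (sum of currents leaving = 0; resistances in Ω):
  Node 1: (V_1 - 12)/1000 + (V_1 - 0)/30 = 0
Collecting terms: 0.03433 × V_1 = 0.012  =>  V_1 = 0.3495 V
V_th = V_1 - V_2 = 0.3495 - 0 = 0.3495 V
Step 2 — R_th: zero the source — replace V1 by a short circuit (node 2 merges into node 0) — and find the resistance seen between A (node 1) and B (node 0).
Reduce the network between node 1 (A) and node 0 (B) by series/parallel combination:
  Rp1 = R1 ‖ R2 (parallel, both between nodes 0 and 1) = 1/(1/1000 + 1/30) = 29.13 Ω
R_th = 29.13 Ω
I_n = V_th/R_th = 0.3495/29.13 = 0.012 A, and R_n = R_th = 29.13 Ω

Final answer: I_n = 0.012 A, R_n = 29.13 Ω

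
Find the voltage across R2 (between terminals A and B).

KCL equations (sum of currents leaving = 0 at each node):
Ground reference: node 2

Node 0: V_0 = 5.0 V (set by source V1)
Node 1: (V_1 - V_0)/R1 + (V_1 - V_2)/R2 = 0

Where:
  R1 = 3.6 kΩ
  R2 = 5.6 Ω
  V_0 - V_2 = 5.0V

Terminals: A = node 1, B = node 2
R1 and R2 are in series across V1 (node 0 → node 1 → node 2), and the output A–B is taken across R2, so this is a voltage divider.
Series current: I = V1/(R1 + R2) = 5/(3600 + 5.6) = 5/3606 = 0.001387 A
V_R2 = I × R2 = V1 × R2/(R1 + R2) = 5 × 5.6/3606 = 0.007766 V

Final answer: 0.007766 V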